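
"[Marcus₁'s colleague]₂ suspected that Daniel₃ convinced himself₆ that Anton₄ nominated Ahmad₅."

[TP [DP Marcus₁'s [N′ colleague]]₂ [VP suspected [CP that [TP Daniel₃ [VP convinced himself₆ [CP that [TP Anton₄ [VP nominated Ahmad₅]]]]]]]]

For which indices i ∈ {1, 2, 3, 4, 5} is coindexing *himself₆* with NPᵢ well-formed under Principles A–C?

{3}

*himself* is an anaphor, so Principle A applies: it must be bound in its binding domain.
Binding domain of *himself₆*: the embedded TP, whose subject is Daniel₃.
*Marcus₁* does not c-command the anaphor → cannot bind it.
*[Marcus₁'s colleague]₂* c-commands the anaphor but is outside its binding domain → cannot satisfy Principle A.
*Daniel₃* c-commands the anaphor within its binding domain → licit binder.
*Anton₄* does not c-command the anaphor → cannot bind it.
*Ahmad₅* does not c-command the anaphor → cannot bind it.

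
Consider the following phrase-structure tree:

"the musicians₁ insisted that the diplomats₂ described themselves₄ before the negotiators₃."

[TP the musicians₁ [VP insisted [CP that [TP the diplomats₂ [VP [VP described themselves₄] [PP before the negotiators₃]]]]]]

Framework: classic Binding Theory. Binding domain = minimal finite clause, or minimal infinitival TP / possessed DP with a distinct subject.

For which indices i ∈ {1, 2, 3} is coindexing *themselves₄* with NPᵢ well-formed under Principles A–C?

{2}

*themselves* is an anaphor, so Principle A applies: it must be bound in its binding domain.
Binding domain of *themselves₄*: the embedded TP, whose subject is the diplomats₂.
*the musicians₁* c-commands the anaphor but is outside its binding domain → cannot satisfy Principle A.
*the diplomats₂* c-commands the anaphor within its binding domain → licit binder.
*the negotiators₃* does not c-command the anaphor → cannot bind it.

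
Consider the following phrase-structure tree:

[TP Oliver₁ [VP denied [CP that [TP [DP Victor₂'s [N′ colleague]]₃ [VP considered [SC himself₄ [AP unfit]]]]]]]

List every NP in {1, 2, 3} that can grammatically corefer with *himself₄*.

*himself* is an anaphor, so Principle A applies: it must be bound in its binding domain.
Binding domain of *himself₄*: the embedded TP, whose subject is [Victor₂'s colleague]₃.
*Oliver₁* c-commands the anaphor but is outside its binding domain → cannot satisfy Principle A.
*Victor₂* does not c-command the anaphor → cannot bind it.
*[Victor₂'s colleague]₃* c-commands the anaphor within its binding domain → licit binder.

{3}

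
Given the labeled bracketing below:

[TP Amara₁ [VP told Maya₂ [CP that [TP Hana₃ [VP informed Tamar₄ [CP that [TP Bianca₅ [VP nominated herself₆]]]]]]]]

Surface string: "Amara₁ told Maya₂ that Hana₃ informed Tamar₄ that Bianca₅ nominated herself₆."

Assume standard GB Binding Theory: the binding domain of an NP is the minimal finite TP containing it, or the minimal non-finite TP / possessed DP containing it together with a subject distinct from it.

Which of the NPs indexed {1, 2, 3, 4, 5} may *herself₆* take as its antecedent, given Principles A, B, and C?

{5}

*herself* is an anaphor, so Principle A applies: it must be bound in its binding domain.
Binding domain of *herself₆*: the embedded TP, whose subject is Bianca₅.
*Amara₁* c-commands the anaphor but is outside its binding domain → cannot satisfy Principle A.
*Maya₂* c-commands the anaphor but is outside its binding domain → cannot satisfy Principle A.
*Hana₃* c-commands the anaphor but is outside its binding domain → cannot satisfy Principle A.
*Tamar₄* c-commands the anaphor but is outside its binding domain → cannot satisfy Principle A.
*Bianca₅* c-commands the anaphor within its binding domain → licit binder.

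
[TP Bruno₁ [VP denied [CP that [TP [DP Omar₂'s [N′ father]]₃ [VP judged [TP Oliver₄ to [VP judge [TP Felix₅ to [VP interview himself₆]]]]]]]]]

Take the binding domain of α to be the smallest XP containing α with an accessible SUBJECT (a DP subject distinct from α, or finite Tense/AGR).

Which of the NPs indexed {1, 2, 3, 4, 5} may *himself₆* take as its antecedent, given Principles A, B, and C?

{5}

*himself* is an anaphor, so Principle A applies: it must be bound in its binding domain.
Binding domain of *himself₆*: the embedded TP, whose subject is Felix₅.
*Bruno₁* c-commands the anaphor but is outside its binding domain → cannot satisfy Principle A.
*Omar₂* does not c-command the anaphor → cannot bind it.
*[Omar₂'s father]₃* c-commands the anaphor but is outside its binding domain → cannot satisfy Principle A.
*Oliver₄* c-commands the anaphor but is outside its binding domain → cannot satisfy Principle A.
*Felix₅* c-commands the anaphor within its binding domain → licit binder.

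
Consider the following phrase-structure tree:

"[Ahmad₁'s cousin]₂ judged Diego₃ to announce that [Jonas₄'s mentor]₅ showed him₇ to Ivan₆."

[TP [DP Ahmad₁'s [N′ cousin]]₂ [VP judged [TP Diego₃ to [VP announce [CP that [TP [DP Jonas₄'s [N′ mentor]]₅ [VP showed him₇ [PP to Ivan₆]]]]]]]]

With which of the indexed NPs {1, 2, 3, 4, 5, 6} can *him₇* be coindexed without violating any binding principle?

*him* is a pronoun, so Principle B applies: it must be free in its binding domain.
Binding domain of *him₇*: the embedded TP, whose subject is [Jonas₄'s mentor]₅.
*Ahmad₁* and the pronoun do not c-command one another → neither Principle B nor Principle C is at stake; coindexation permitted.
*[Ahmad₁'s cousin]₂* c-commands the pronoun but from outside its binding domain, and is not c-commanded by it → coindexation permitted.
*Diego₃* c-commands the pronoun but from outside its binding domain, and is not c-commanded by it → coindexation permitted.
*Jonas₄* and the pronoun do not c-command one another → neither Principle B nor Principle C is at stake; coindexation permitted.
*[Jonas₄'s mentor]₅* c-commands the pronoun within its binding domain → coindexation would violate Principle B.
*Ivan₆*: the pronoun c-commands this R-expression → coindexation would violate Principle C on *Ivan₆*.

{1, 2, 3, 4}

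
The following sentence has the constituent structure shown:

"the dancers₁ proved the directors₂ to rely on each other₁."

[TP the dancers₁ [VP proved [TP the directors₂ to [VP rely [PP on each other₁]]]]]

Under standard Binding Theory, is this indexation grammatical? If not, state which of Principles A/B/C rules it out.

The two coindexed NPs are *the dancers₁* and *each other₁*.
*each other₁* is an anaphor. Principle A requires it to be bound within its binding domain — the embedded TP, whose subject is the directors₂.
Within that domain it is c-commanded by *the directors₂*, which does not share its index.
*the dancers₁* does c-command the anaphor, but from outside its binding domain.
The anaphor is unbound in its domain → Principle A violation.

Principle A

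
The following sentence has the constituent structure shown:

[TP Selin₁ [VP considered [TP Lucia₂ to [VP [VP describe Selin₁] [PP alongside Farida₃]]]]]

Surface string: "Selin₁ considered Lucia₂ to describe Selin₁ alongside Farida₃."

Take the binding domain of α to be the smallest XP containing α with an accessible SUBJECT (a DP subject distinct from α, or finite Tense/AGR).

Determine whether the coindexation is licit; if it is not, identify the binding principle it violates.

The two coindexed NPs are *Selin₁* (the higher occurrence) and *Selin₁* (the lower occurrence).
*Selin₁* (the lower occurrence) is an R-expression. Principle C requires it to be free everywhere.
*Selin₁* (the higher occurrence) c-commands it and carries the same index.
The R-expression is bound → Principle C violation.

Principle C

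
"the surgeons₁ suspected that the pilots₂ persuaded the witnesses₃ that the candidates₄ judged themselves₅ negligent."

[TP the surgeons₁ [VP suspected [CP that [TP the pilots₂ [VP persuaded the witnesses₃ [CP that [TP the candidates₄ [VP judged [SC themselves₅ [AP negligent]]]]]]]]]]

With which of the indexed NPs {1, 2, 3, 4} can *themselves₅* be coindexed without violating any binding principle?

{4}

*themselves* is an anaphor, so Principle A applies: it must be bound in its binding domain.
Binding domain of *themselves₅*: the embedded TP, whose subject is the candidates₄.
*the surgeons₁* c-commands the anaphor but is outside its binding domain → cannot satisfy Principle A.
*the pilots₂* c-commands the anaphor but is outside its binding domain → cannot satisfy Principle A.
*the witnesses₃* c-commands the anaphor but is outside its binding domain → cannot satisfy Principle A.
*the candidates₄* c-commands the anaphor within its binding domain → licit binder.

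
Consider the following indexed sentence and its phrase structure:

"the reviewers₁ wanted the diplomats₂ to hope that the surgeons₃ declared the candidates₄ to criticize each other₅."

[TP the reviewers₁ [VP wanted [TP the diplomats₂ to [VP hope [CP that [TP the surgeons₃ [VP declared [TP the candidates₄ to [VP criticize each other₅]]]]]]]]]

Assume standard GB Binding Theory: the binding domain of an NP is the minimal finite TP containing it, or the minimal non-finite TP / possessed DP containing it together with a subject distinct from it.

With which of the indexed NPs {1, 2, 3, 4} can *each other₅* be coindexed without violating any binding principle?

*each other* is an anaphor, so Principle A applies: it must be bound in its binding domain.
Binding domain of *each other₅*: the embedded TP, whose subject is the candidates₄.
*the reviewers₁* c-commands the anaphor but is outside its binding domain → cannot satisfy Principle A.
*the diplomats₂* c-commands the anaphor but is outside its binding domain → cannot satisfy Principle A.
*the surgeons₃* c-commands the anaphor but is outside its binding domain → cannot satisfy Principle A.
*the candidates₄* c-commands the anaphor within its binding domain → licit binder.

{4}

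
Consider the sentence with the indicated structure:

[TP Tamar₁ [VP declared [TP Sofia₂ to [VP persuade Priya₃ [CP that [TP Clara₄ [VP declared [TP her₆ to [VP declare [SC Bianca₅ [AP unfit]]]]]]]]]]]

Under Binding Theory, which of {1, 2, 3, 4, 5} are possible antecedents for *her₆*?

*her* is a pronoun, so Principle B applies: it must be free in its binding domain.
Binding domain of *her₆*: the embedded TP, whose subject is Clara₄.
*Tamar₁* c-commands the pronoun but from outside its binding domain, and is not c-commanded by it → coindexation permitted.
*Sofia₂* c-commands the pronoun but from outside its binding domain, and is not c-commanded by it → coindexation permitted.
*Priya₃* c-commands the pronoun but from outside its binding domain, and is not c-commanded by it → coindexation permitted.
*Clara₄* c-commands the pronoun within its binding domain → coindexation would violate Principle B.
*Bianca₅*: the pronoun c-commands this R-expression → coindexation would violate Principle C on *Bianca₅*.

{1, 2, 3}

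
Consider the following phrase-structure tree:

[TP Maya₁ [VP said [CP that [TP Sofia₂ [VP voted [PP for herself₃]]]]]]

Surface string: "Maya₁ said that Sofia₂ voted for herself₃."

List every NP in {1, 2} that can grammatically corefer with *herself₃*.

*herself* is an anaphor, so Principle A applies: it must be bound in its binding domain.
Binding domain of *herself₃*: the embedded TP, whose subject is Sofia₂.
*Maya₁* c-commands the anaphor but is outside its binding domain → cannot satisfy Principle A.
*Sofia₂* c-commands the anaphor within its binding domain → licit binder.

{2}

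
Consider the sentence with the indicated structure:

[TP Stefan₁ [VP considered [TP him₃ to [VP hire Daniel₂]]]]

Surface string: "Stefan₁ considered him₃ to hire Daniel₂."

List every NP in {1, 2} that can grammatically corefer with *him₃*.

none

*him* is a pronoun, so Principle B applies: it must be free in its binding domain.
Binding domain of *him₃*: the matrix TP, whose subject is Stefan₁.
*Stefan₁* c-commands the pronoun within its binding domain → coindexation would violate Principle B.
*Daniel₂*: the pronoun c-commands this R-expression → coindexation would violate Principle C on *Daniel₂*.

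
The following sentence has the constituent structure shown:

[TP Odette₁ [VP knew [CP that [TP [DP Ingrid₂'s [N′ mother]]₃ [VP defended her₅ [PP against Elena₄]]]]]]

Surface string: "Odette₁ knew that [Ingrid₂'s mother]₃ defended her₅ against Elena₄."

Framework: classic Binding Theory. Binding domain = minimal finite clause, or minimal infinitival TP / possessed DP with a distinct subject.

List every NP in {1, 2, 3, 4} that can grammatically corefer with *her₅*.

*her* is a pronoun, so Principle B applies: it must be free in its binding domain.
Binding domain of *her₅*: the embedded TP, whose subject is [Ingrid₂'s mother]₃.
*Odette₁* c-commands the pronoun but from outside its binding domain, and is not c-commanded by it → coindexation permitted.
*Ingrid₂* and the pronoun do not c-command one another → neither Principle B nor Principle C is at stake; coindexation permitted.
*[Ingrid₂'s mother]₃* c-commands the pronoun within its binding domain → coindexation would violate Principle B.
*Elena₄*: the pronoun c-commands this R-expression → coindexation would violate Principle C on *Elena₄*.

{1, 2}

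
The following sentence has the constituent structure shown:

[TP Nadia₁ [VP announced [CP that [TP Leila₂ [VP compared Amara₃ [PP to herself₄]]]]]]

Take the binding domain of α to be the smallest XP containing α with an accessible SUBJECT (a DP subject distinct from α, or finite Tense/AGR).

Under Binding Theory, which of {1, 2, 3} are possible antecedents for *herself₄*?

*herself* is an anaphor, so Principle A applies: it must be bound in its binding domain.
Binding domain of *herself₄*: the embedded TP, whose subject is Leila₂.
*Nadia₁* c-commands the anaphor but is outside its binding domain → cannot satisfy Principle A.
*Leila₂* c-commands the anaphor within its binding domain → licit binder.
*Amara₃* c-commands the anaphor within its binding domain → licit binder.

{2, 3}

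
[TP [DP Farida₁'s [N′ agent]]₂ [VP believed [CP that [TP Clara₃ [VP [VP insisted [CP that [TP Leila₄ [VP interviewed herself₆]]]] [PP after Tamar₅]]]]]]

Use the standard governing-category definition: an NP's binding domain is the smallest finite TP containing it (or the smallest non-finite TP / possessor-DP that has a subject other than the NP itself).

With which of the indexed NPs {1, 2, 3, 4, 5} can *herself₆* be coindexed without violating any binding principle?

*herself* is an anaphor, so Principle A applies: it must be bound in its binding domain.
Binding domain of *herself₆*: the embedded TP, whose subject is Leila₄.
*Farida₁* does not c-command the anaphor → cannot bind it.
*[Farida₁'s agent]₂* c-commands the anaphor but is outside its binding domain → cannot satisfy Principle A.
*Clara₃* c-commands the anaphor but is outside its binding domain → cannot satisfy Principle A.
*Leila₄* c-commands the anaphor within its binding domain → licit binder.
*Tamar₅* does not c-command the anaphor → cannot bind it.

{4}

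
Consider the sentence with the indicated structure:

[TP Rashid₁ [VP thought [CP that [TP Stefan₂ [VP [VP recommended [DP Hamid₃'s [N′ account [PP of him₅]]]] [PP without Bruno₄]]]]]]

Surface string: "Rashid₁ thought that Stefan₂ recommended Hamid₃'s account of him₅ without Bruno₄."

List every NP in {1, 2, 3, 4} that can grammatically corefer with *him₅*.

{1, 2, 4}

*him* is a pronoun, so Principle B applies: it must be free in its binding domain.
Binding domain of *him₅*: the possessed DP, whose subject is Hamid₃.
*Rashid₁* c-commands the pronoun but from outside its binding domain, and is not c-commanded by it → coindexation permitted.
*Stefan₂* c-commands the pronoun but from outside its binding domain, and is not c-commanded by it → coindexation permitted.
*Hamid₃* c-commands the pronoun within its binding domain → coindexation would violate Principle B.
*Bruno₄* and the pronoun do not c-command one another → neither Principle B nor Principle C is at stake; coindexation permitted.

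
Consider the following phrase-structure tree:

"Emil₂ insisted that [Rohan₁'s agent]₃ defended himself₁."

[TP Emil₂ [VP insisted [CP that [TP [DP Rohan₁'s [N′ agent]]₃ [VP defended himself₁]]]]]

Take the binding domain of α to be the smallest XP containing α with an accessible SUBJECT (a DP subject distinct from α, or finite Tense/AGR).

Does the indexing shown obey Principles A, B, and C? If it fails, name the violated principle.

The two coindexed NPs are *Rohan₁* and *himself₁*.
*himself₁* is an anaphor. Principle A requires it to be bound within its binding domain — the embedded TP, whose subject is [Rohan₁'s agent]₃.
Within that domain it is c-commanded by *[Rohan₁'s agent]₃*, which does not share its index.
*Rohan₁* does not c-command the anaphor at all.
The anaphor is unbound in its domain → Principle A violation.

Principle A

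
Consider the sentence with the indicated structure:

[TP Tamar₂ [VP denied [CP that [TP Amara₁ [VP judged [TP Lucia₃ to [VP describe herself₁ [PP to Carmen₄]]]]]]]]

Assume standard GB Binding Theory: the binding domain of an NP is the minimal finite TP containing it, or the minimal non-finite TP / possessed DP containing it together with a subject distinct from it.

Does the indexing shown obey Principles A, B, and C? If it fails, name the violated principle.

Principle A

The two coindexed NPs are *Amara₁* and *herself₁*.
*herself₁* is an anaphor. Principle A requires it to be bound within its binding domain — the embedded TP, whose subject is Lucia₃.
Within that domain it is c-commanded by *Lucia₃*, which does not share its index.
*Amara₁* does c-command the anaphor, but from outside its binding domain.
The anaphor is unbound in its domain → Principle A violation.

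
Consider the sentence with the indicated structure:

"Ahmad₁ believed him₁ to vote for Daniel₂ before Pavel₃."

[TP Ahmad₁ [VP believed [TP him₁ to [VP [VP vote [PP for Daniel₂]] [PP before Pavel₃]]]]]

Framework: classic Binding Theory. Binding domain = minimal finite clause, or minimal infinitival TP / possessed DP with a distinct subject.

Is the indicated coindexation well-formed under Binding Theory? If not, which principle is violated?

Principle B

The two coindexed NPs are *Ahmad₁* and *him₁*.
*him₁* is a pronoun. Its binding domain is the matrix TP, whose subject is Ahmad₁.
*Ahmad₁* c-commands it within that domain and carries the same index.
The pronoun is locally bound → Principle B violation.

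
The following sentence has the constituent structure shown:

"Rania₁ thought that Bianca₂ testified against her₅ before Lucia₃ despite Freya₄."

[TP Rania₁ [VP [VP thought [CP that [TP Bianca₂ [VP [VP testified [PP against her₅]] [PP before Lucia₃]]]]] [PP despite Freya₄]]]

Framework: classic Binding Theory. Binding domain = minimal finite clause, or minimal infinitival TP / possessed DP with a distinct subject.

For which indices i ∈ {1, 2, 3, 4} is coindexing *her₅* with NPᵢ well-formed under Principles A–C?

{1, 3, 4}

*her* is a pronoun, so Principle B applies: it must be free in its binding domain.
Binding domain of *her₅*: the embedded TP, whose subject is Bianca₂.
*Rania₁* c-commands the pronoun but from outside its binding domain, and is not c-commanded by it → coindexation permitted.
*Bianca₂* c-commands the pronoun within its binding domain → coindexation would violate Principle B.
*Lucia₃* and the pronoun do not c-command one another → neither Principle B nor Principle C is at stake; coindexation permitted.
*Freya₄* and the pronoun do not c-command one another → neither Principle B nor Principle C is at stake; coindexation permitted.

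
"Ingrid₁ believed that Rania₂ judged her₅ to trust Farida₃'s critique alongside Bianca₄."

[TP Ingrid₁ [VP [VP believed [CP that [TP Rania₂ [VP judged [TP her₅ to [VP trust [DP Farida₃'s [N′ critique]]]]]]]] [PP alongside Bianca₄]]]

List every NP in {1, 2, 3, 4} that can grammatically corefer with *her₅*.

*her* is a pronoun, so Principle B applies: it must be free in its binding domain.
Binding domain of *her₅*: the embedded TP, whose subject is Rania₂.
*Ingrid₁* c-commands the pronoun but from outside its binding domain, and is not c-commanded by it → coindexation permitted.
*Rania₂* c-commands the pronoun within its binding domain → coindexation would violate Principle B.
*Farida₃*: the pronoun c-commands this R-expression → coindexation would violate Principle C on *Farida₃*.
*Bianca₄* and the pronoun do not c-command one another → neither Principle B nor Principle C is at stake; coindexation permitted.

{1, 4}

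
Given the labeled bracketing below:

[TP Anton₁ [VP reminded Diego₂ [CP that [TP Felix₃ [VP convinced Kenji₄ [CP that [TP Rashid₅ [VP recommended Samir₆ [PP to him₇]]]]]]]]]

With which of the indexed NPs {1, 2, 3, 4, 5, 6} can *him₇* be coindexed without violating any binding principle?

*him* is a pronoun, so Principle B applies: it must be free in its binding domain.
Binding domain of *him₇*: the embedded TP, whose subject is Rashid₅.
*Anton₁* c-commands the pronoun but from outside its binding domain, and is not c-commanded by it → coindexation permitted.
*Diego₂* c-commands the pronoun but from outside its binding domain, and is not c-commanded by it → coindexation permitted.
*Felix₃* c-commands the pronoun but from outside its binding domain, and is not c-commanded by it → coindexation permitted.
*Kenji₄* c-commands the pronoun but from outside its binding domain, and is not c-commanded by it → coindexation permitted.
*Rashid₅* c-commands the pronoun within its binding domain → coindexation would violate Principle B.
*Samir₆* c-commands the pronoun within its binding domain → coindexation would violate Principle B.

{1, 2, 3, 4}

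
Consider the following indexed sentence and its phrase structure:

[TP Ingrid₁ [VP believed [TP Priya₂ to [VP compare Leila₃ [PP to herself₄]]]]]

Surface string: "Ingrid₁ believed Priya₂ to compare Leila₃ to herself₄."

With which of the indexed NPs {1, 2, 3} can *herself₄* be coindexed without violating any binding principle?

{2, 3}

*herself* is an anaphor, so Principle A applies: it must be bound in its binding domain.
Binding domain of *herself₄*: the embedded TP, whose subject is Priya₂.
*Ingrid₁* c-commands the anaphor but is outside its binding domain → cannot satisfy Principle A.
*Priya₂* c-commands the anaphor within its binding domain → licit binder.
*Leila₃* c-commands the anaphor within its binding domain → licit binder.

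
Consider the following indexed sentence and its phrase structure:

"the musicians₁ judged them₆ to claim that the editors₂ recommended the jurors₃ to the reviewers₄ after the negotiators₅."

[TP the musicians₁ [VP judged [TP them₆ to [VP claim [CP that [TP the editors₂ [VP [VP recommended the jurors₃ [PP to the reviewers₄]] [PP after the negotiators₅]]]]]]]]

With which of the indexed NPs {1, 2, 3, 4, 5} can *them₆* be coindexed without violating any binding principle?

none

*them* is a pronoun, so Principle B applies: it must be free in its binding domain.
Binding domain of *them₆*: the matrix TP, whose subject is the musicians₁.
*the musicians₁* c-commands the pronoun within its binding domain → coindexation would violate Principle B.
*the editors₂*: the pronoun c-commands this R-expression → coindexation would violate Principle C on *the editors₂*.
*the jurors₃*: the pronoun c-commands this R-expression → coindexation would violate Principle C on *the jurors₃*.
*the reviewers₄*: the pronoun c-commands this R-expression → coindexation would violate Principle C on *the reviewers₄*.
*the negotiators₅*: the pronoun c-commands this R-expression → coindexation would violate Principle C on *the negotiators₅*.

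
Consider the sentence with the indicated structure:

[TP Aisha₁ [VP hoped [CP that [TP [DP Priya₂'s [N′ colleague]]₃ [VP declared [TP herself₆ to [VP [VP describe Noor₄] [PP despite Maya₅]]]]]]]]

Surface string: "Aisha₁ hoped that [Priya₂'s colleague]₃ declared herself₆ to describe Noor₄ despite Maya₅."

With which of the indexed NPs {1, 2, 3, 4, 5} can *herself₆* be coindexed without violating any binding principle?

{3}

*herself* is an anaphor, so Principle A applies: it must be bound in its binding domain.
Binding domain of *herself₆*: the embedded TP, whose subject is [Priya₂'s colleague]₃.
*Aisha₁* c-commands the anaphor but is outside its binding domain → cannot satisfy Principle A.
*Priya₂* does not c-command the anaphor → cannot bind it.
*[Priya₂'s colleague]₃* c-commands the anaphor within its binding domain → licit binder.
*Noor₄* does not c-command the anaphor → cannot bind it.
*Maya₅* does not c-command the anaphor → cannot bind it.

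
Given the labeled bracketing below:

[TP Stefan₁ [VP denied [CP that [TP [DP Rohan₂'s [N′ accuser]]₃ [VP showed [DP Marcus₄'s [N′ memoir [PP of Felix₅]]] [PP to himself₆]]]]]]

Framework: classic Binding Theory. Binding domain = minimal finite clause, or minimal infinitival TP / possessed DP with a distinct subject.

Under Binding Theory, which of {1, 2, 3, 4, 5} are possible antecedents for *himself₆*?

*himself* is an anaphor, so Principle A applies: it must be bound in its binding domain.
Binding domain of *himself₆*: the embedded TP, whose subject is [Rohan₂'s accuser]₃.
*Stefan₁* c-commands the anaphor but is outside its binding domain → cannot satisfy Principle A.
*Rohan₂* does not c-command the anaphor → cannot bind it.
*[Rohan₂'s accuser]₃* c-commands the anaphor within its binding domain → licit binder.
*Marcus₄* does not c-command the anaphor → cannot bind it.
*Felix₅* does not c-command the anaphor → cannot bind it.

{3}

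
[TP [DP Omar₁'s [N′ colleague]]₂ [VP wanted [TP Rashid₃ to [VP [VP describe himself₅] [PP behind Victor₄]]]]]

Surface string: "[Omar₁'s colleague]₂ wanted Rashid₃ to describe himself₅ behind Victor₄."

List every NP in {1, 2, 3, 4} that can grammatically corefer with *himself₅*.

{3}

*himself* is an anaphor, so Principle A applies: it must be bound in its binding domain.
Binding domain of *himself₅*: the embedded TP, whose subject is Rashid₃.
*Omar₁* does not c-command the anaphor → cannot bind it.
*[Omar₁'s colleague]₂* c-commands the anaphor but is outside its binding domain → cannot satisfy Principle A.
*Rashid₃* c-commands the anaphor within its binding domain → licit binder.
*Victor₄* does not c-command the anaphor → cannot bind it.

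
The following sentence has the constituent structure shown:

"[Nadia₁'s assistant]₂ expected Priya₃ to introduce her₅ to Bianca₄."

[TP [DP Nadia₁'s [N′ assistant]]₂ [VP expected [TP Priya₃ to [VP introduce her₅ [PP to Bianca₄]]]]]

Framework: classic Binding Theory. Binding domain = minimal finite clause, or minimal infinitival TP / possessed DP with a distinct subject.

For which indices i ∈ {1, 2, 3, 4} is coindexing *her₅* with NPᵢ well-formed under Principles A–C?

*her* is a pronoun, so Principle B applies: it must be free in its binding domain.
Binding domain of *her₅*: the embedded TP, whose subject is Priya₃.
*Nadia₁* and the pronoun do not c-command one another → neither Principle B nor Principle C is at stake; coindexation permitted.
*[Nadia₁'s assistant]₂* c-commands the pronoun but from outside its binding domain, and is not c-commanded by it → coindexation permitted.
*Priya₃* c-commands the pronoun within its binding domain → coindexation would violate Principle B.
*Bianca₄*: the pronoun c-commands this R-expression → coindexation would violate Principle C on *Bianca₄*.

{1, 2}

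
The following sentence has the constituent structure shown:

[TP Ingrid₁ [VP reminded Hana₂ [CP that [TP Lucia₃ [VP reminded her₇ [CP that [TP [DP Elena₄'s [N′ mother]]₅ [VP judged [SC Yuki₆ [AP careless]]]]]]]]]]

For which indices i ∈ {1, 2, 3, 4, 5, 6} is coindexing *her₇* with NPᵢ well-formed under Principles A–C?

{1, 2}

*her* is a pronoun, so Principle B applies: it must be free in its binding domain.
Binding domain of *her₇*: the embedded TP, whose subject is Lucia₃.
*Ingrid₁* c-commands the pronoun but from outside its binding domain, and is not c-commanded by it → coindexation permitted.
*Hana₂* c-commands the pronoun but from outside its binding domain, and is not c-commanded by it → coindexation permitted.
*Lucia₃* c-commands the pronoun within its binding domain → coindexation would violate Principle B.
*Elena₄*: the pronoun c-commands this R-expression → coindexation would violate Principle C on *Elena₄*.
*[Elena₄'s mother]₅*: the pronoun c-commands this R-expression → coindexation would violate Principle C on *[Elena₄'s mother]₅*.
*Yuki₆*: the pronoun c-commands this R-expression → coindexation would violate Principle C on *Yuki₆*.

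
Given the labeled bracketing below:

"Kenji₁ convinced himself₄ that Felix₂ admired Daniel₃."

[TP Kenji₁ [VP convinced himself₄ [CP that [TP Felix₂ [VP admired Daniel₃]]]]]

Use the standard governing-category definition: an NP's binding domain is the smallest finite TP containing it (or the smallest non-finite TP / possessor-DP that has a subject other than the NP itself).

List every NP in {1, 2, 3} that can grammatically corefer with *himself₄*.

{1}

*himself* is an anaphor, so Principle A applies: it must be bound in its binding domain.
Binding domain of *himself₄*: the matrix TP, whose subject is Kenji₁.
*Kenji₁* c-commands the anaphor within its binding domain → licit binder.
*Felix₂* does not c-command the anaphor → cannot bind it.
*Daniel₃* does not c-command the anaphor → cannot bind it.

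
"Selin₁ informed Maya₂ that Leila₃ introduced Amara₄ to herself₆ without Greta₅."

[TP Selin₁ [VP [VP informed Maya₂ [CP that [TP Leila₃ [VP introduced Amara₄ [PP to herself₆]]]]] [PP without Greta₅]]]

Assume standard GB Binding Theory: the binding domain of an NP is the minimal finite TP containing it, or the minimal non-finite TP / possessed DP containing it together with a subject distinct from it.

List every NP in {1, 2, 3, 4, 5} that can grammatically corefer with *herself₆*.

*herself* is an anaphor, so Principle A applies: it must be bound in its binding domain.
Binding domain of *herself₆*: the embedded TP, whose subject is Leila₃.
*Selin₁* c-commands the anaphor but is outside its binding domain → cannot satisfy Principle A.
*Maya₂* c-commands the anaphor but is outside its binding domain → cannot satisfy Principle A.
*Leila₃* c-commands the anaphor within its binding domain → licit binder.
*Amara₄* c-commands the anaphor within its binding domain → licit binder.
*Greta₅* does not c-command the anaphor → cannot bind it.

{3, 4}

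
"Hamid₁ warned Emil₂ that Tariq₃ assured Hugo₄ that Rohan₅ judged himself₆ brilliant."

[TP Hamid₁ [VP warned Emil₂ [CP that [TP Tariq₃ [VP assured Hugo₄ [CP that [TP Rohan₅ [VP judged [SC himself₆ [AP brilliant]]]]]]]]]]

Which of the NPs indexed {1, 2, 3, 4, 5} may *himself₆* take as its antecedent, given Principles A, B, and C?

*himself* is an anaphor, so Principle A applies: it must be bound in its binding domain.
Binding domain of *himself₆*: the embedded TP, whose subject is Rohan₅.
*Hamid₁* c-commands the anaphor but is outside its binding domain → cannot satisfy Principle A.
*Emil₂* c-commands the anaphor but is outside its binding domain → cannot satisfy Principle A.
*Tariq₃* c-commands the anaphor but is outside its binding domain → cannot satisfy Principle A.
*Hugo₄* c-commands the anaphor but is outside its binding domain → cannot satisfy Principle A.
*Rohan₅* c-commands the anaphor within its binding domain → licit binder.

{5}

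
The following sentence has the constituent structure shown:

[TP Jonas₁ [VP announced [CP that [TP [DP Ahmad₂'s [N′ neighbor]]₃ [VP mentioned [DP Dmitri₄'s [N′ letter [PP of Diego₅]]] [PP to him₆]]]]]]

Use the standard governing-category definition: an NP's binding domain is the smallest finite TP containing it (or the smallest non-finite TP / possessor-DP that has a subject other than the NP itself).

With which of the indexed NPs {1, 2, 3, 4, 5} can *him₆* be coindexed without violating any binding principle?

*him* is a pronoun, so Principle B applies: it must be free in its binding domain.
Binding domain of *him₆*: the embedded TP, whose subject is [Ahmad₂'s neighbor]₃.
*Jonas₁* c-commands the pronoun but from outside its binding domain, and is not c-commanded by it → coindexation permitted.
*Ahmad₂* and the pronoun do not c-command one another → neither Principle B nor Principle C is at stake; coindexation permitted.
*[Ahmad₂'s neighbor]₃* c-commands the pronoun within its binding domain → coindexation would violate Principle B.
*Dmitri₄* and the pronoun do not c-command one another → neither Principle B nor Principle C is at stake; coindexation permitted.
*Diego₅* and the pronoun do not c-command one another → neither Principle B nor Principle C is at stake; coindexation permitted.

{1, 2, 4, 5}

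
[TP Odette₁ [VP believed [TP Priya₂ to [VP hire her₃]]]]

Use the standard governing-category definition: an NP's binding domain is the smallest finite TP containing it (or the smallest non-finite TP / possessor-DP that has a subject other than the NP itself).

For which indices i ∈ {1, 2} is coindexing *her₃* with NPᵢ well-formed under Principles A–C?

{1}

*her* is a pronoun, so Principle B applies: it must be free in its binding domain.
Binding domain of *her₃*: the embedded TP, whose subject is Priya₂.
*Odette₁* c-commands the pronoun but from outside its binding domain, and is not c-commanded by it → coindexation permitted.
*Priya₂* c-commands the pronoun within its binding domain → coindexation would violate Principle B.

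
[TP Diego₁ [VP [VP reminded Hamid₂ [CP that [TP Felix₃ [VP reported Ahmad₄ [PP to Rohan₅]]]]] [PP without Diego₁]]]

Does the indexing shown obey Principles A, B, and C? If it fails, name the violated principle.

The two coindexed NPs are *Diego₁* (the lower occurrence) and *Diego₁* (the higher occurrence).
*Diego₁* (the lower occurrence) is an R-expression. Principle C requires it to be free everywhere.
*Diego₁* (the higher occurrence) c-commands it and carries the same index.
The R-expression is bound → Principle C violation.

Principle C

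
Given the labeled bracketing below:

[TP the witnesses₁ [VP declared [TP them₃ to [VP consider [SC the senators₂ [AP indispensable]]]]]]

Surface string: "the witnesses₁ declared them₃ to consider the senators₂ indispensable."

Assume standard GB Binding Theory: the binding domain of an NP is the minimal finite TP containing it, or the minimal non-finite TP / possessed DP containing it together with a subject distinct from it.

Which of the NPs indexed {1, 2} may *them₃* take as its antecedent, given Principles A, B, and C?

*them* is a pronoun, so Principle B applies: it must be free in its binding domain.
Binding domain of *them₃*: the matrix TP, whose subject is the witnesses₁.
*the witnesses₁* c-commands the pronoun within its binding domain → coindexation would violate Principle B.
*the senators₂*: the pronoun c-commands this R-expression → coindexation would violate Principle C on *the senators₂*.

none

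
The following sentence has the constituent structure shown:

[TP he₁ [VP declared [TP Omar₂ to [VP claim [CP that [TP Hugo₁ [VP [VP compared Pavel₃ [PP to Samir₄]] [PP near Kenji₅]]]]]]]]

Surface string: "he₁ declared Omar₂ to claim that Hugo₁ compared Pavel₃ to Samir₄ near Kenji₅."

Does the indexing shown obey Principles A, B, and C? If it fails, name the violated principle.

Principle C

The two coindexed NPs are *he₁* and *Hugo₁*.
*Hugo₁* is an R-expression. Principle C requires it to be free everywhere.
*he₁* c-commands it and carries the same index.
The R-expression is bound → Principle C violation.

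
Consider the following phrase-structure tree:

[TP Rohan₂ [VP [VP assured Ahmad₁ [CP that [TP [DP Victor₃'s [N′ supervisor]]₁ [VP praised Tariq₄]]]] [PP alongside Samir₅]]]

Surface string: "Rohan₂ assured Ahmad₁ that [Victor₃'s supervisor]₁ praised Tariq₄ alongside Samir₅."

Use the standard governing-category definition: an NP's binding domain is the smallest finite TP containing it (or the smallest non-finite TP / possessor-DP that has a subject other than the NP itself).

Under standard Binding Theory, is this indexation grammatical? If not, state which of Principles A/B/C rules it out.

The two coindexed NPs are *[Victor₃'s supervisor]₁* and *Ahmad₁*.
*[Victor₃'s supervisor]₁* is an R-expression. Principle C requires it to be free everywhere.
*Ahmad₁* c-commands it and carries the same index.
The R-expression is bound → Principle C violation.

Principle C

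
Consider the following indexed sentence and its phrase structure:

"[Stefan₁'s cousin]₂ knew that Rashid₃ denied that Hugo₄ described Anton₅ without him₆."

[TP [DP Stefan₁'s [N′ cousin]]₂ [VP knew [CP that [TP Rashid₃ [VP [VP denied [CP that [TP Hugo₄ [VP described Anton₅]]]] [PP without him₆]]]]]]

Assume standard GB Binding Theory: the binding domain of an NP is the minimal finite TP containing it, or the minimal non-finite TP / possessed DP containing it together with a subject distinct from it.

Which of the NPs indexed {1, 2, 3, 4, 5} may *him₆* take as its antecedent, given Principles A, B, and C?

*him* is a pronoun, so Principle B applies: it must be free in its binding domain.
Binding domain of *him₆*: the embedded TP, whose subject is Rashid₃.
*Stefan₁* and the pronoun do not c-command one another → neither Principle B nor Principle C is at stake; coindexation permitted.
*[Stefan₁'s cousin]₂* c-commands the pronoun but from outside its binding domain, and is not c-commanded by it → coindexation permitted.
*Rashid₃* c-commands the pronoun within its binding domain → coindexation would violate Principle B.
*Hugo₄* and the pronoun do not c-command one another → neither Principle B nor Principle C is at stake; coindexation permitted.
*Anton₅* and the pronoun do not c-command one another → neither Principle B nor Principle C is at stake; coindexation permitted.

{1, 2, 4, 5}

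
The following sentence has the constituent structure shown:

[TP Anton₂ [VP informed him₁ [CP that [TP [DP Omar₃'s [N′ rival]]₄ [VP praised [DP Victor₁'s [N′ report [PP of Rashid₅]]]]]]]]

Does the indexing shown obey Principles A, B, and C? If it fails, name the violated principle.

Principle C

The two coindexed NPs are *him₁* and *Victor₁*.
*Victor₁* is an R-expression. Principle C requires it to be free everywhere.
*him₁* c-commands it and carries the same index.
The R-expression is bound → Principle C violation.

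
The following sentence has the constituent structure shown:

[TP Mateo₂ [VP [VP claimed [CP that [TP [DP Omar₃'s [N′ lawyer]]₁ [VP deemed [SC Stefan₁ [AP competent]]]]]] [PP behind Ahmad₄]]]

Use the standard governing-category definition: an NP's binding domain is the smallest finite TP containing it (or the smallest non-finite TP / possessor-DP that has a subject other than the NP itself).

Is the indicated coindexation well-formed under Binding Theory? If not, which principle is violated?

The two coindexed NPs are *[Omar₃'s lawyer]₁* and *Stefan₁*.
*Stefan₁* is an R-expression. Principle C requires it to be free everywhere.
*[Omar₃'s lawyer]₁* c-commands it and carries the same index.
The R-expression is bound → Principle C violation.

Principle C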